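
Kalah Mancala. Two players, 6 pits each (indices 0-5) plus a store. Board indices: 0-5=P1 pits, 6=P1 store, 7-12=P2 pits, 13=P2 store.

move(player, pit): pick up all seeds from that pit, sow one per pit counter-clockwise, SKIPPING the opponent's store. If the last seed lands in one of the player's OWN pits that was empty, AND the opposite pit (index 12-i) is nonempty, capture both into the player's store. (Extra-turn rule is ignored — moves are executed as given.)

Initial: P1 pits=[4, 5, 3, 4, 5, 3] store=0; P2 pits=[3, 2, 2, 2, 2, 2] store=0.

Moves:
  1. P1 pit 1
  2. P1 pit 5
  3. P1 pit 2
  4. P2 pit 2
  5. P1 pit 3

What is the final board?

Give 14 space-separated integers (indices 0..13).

Move 1: P1 pit1 -> P1=[4,0,4,5,6,4](1) P2=[3,2,2,2,2,2](0)
Move 2: P1 pit5 -> P1=[4,0,4,5,6,0](2) P2=[4,3,3,2,2,2](0)
Move 3: P1 pit2 -> P1=[4,0,0,6,7,1](3) P2=[4,3,3,2,2,2](0)
Move 4: P2 pit2 -> P1=[4,0,0,6,7,1](3) P2=[4,3,0,3,3,3](0)
Move 5: P1 pit3 -> P1=[4,0,0,0,8,2](4) P2=[5,4,1,3,3,3](0)

Answer: 4 0 0 0 8 2 4 5 4 1 3 3 3 0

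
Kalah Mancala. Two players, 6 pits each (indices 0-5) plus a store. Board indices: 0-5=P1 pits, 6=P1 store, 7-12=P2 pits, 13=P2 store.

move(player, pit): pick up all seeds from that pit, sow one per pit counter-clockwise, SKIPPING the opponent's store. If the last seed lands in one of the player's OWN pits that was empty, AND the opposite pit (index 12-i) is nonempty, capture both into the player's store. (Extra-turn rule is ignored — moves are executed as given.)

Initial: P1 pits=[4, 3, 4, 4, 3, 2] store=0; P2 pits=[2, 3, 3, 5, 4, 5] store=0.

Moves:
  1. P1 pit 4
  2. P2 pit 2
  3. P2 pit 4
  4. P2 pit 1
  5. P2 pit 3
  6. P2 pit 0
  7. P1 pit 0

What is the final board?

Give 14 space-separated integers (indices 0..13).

Answer: 0 2 1 6 1 4 2 0 1 2 0 1 8 14

Derivation:
Move 1: P1 pit4 -> P1=[4,3,4,4,0,3](1) P2=[3,3,3,5,4,5](0)
Move 2: P2 pit2 -> P1=[4,3,4,4,0,3](1) P2=[3,3,0,6,5,6](0)
Move 3: P2 pit4 -> P1=[5,4,5,4,0,3](1) P2=[3,3,0,6,0,7](1)
Move 4: P2 pit1 -> P1=[5,0,5,4,0,3](1) P2=[3,0,1,7,0,7](6)
Move 5: P2 pit3 -> P1=[6,1,6,5,0,3](1) P2=[3,0,1,0,1,8](7)
Move 6: P2 pit0 -> P1=[6,1,0,5,0,3](1) P2=[0,1,2,0,1,8](14)
Move 7: P1 pit0 -> P1=[0,2,1,6,1,4](2) P2=[0,1,2,0,1,8](14)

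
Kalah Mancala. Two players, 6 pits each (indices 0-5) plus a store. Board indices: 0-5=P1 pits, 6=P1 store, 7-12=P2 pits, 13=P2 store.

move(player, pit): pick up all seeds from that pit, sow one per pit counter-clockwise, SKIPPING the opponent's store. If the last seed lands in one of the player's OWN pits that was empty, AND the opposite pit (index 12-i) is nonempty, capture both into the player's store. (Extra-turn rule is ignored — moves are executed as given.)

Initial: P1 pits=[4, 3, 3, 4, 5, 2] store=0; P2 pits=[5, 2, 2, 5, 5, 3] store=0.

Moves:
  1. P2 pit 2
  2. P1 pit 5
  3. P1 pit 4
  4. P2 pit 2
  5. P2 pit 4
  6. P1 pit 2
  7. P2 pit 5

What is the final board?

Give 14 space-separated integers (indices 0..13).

Move 1: P2 pit2 -> P1=[4,3,3,4,5,2](0) P2=[5,2,0,6,6,3](0)
Move 2: P1 pit5 -> P1=[4,3,3,4,5,0](1) P2=[6,2,0,6,6,3](0)
Move 3: P1 pit4 -> P1=[4,3,3,4,0,1](2) P2=[7,3,1,6,6,3](0)
Move 4: P2 pit2 -> P1=[4,3,3,4,0,1](2) P2=[7,3,0,7,6,3](0)
Move 5: P2 pit4 -> P1=[5,4,4,5,0,1](2) P2=[7,3,0,7,0,4](1)
Move 6: P1 pit2 -> P1=[5,4,0,6,1,2](3) P2=[7,3,0,7,0,4](1)
Move 7: P2 pit5 -> P1=[6,5,1,6,1,2](3) P2=[7,3,0,7,0,0](2)

Answer: 6 5 1 6 1 2 3 7 3 0 7 0 0 2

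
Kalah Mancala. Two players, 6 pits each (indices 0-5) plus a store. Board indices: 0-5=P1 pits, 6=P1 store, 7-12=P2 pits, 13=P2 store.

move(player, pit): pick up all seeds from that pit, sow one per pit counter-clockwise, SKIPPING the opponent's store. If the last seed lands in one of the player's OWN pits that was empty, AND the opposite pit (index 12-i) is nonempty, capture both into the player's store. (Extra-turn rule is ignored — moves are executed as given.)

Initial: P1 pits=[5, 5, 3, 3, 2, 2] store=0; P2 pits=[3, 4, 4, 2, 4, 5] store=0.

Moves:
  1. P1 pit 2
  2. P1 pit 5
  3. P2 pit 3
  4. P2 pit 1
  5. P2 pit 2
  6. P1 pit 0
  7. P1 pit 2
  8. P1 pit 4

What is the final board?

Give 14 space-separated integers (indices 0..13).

Answer: 0 6 0 6 0 2 3 5 1 0 2 7 8 2

Derivation:
Move 1: P1 pit2 -> P1=[5,5,0,4,3,3](0) P2=[3,4,4,2,4,5](0)
Move 2: P1 pit5 -> P1=[5,5,0,4,3,0](1) P2=[4,5,4,2,4,5](0)
Move 3: P2 pit3 -> P1=[5,5,0,4,3,0](1) P2=[4,5,4,0,5,6](0)
Move 4: P2 pit1 -> P1=[5,5,0,4,3,0](1) P2=[4,0,5,1,6,7](1)
Move 5: P2 pit2 -> P1=[6,5,0,4,3,0](1) P2=[4,0,0,2,7,8](2)
Move 6: P1 pit0 -> P1=[0,6,1,5,4,1](2) P2=[4,0,0,2,7,8](2)
Move 7: P1 pit2 -> P1=[0,6,0,6,4,1](2) P2=[4,0,0,2,7,8](2)
Move 8: P1 pit4 -> P1=[0,6,0,6,0,2](3) P2=[5,1,0,2,7,8](2)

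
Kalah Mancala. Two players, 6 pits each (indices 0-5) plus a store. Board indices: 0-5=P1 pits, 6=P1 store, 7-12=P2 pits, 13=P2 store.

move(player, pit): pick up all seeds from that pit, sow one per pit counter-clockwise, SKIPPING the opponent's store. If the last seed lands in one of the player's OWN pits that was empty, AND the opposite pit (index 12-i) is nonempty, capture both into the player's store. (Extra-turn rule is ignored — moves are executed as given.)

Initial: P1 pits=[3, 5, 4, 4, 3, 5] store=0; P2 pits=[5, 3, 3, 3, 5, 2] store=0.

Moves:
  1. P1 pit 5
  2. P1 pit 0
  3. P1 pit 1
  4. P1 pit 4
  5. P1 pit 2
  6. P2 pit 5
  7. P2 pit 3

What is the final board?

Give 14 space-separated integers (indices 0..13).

Move 1: P1 pit5 -> P1=[3,5,4,4,3,0](1) P2=[6,4,4,4,5,2](0)
Move 2: P1 pit0 -> P1=[0,6,5,5,3,0](1) P2=[6,4,4,4,5,2](0)
Move 3: P1 pit1 -> P1=[0,0,6,6,4,1](2) P2=[7,4,4,4,5,2](0)
Move 4: P1 pit4 -> P1=[0,0,6,6,0,2](3) P2=[8,5,4,4,5,2](0)
Move 5: P1 pit2 -> P1=[0,0,0,7,1,3](4) P2=[9,6,4,4,5,2](0)
Move 6: P2 pit5 -> P1=[1,0,0,7,1,3](4) P2=[9,6,4,4,5,0](1)
Move 7: P2 pit3 -> P1=[2,0,0,7,1,3](4) P2=[9,6,4,0,6,1](2)

Answer: 2 0 0 7 1 3 4 9 6 4 0 6 1 2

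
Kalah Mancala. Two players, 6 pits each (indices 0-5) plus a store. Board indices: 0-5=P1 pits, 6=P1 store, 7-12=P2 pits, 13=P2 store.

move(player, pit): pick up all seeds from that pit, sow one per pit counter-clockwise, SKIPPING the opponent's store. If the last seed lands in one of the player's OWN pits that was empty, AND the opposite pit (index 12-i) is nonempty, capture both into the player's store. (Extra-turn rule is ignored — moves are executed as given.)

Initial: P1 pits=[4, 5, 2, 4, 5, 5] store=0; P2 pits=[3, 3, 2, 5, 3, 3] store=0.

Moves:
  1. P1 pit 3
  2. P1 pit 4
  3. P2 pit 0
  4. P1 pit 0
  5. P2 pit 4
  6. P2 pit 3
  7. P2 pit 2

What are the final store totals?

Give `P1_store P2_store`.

Move 1: P1 pit3 -> P1=[4,5,2,0,6,6](1) P2=[4,3,2,5,3,3](0)
Move 2: P1 pit4 -> P1=[4,5,2,0,0,7](2) P2=[5,4,3,6,3,3](0)
Move 3: P2 pit0 -> P1=[4,5,2,0,0,7](2) P2=[0,5,4,7,4,4](0)
Move 4: P1 pit0 -> P1=[0,6,3,1,0,7](8) P2=[0,0,4,7,4,4](0)
Move 5: P2 pit4 -> P1=[1,7,3,1,0,7](8) P2=[0,0,4,7,0,5](1)
Move 6: P2 pit3 -> P1=[2,8,4,2,0,7](8) P2=[0,0,4,0,1,6](2)
Move 7: P2 pit2 -> P1=[2,8,4,2,0,7](8) P2=[0,0,0,1,2,7](3)

Answer: 8 3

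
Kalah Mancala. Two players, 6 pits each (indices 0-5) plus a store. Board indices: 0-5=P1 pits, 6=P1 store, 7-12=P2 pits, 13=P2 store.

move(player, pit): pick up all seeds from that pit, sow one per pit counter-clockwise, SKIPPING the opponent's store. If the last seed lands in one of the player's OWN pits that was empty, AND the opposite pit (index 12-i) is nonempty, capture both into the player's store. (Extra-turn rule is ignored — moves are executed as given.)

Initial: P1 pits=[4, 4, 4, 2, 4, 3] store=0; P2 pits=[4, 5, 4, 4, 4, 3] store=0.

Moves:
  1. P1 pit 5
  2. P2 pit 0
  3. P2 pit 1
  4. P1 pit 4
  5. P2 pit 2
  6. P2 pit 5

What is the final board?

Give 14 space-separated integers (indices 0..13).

Answer: 7 7 5 3 1 1 2 1 1 0 7 7 0 3

Derivation:
Move 1: P1 pit5 -> P1=[4,4,4,2,4,0](1) P2=[5,6,4,4,4,3](0)
Move 2: P2 pit0 -> P1=[4,4,4,2,4,0](1) P2=[0,7,5,5,5,4](0)
Move 3: P2 pit1 -> P1=[5,5,4,2,4,0](1) P2=[0,0,6,6,6,5](1)
Move 4: P1 pit4 -> P1=[5,5,4,2,0,1](2) P2=[1,1,6,6,6,5](1)
Move 5: P2 pit2 -> P1=[6,6,4,2,0,1](2) P2=[1,1,0,7,7,6](2)
Move 6: P2 pit5 -> P1=[7,7,5,3,1,1](2) P2=[1,1,0,7,7,0](3)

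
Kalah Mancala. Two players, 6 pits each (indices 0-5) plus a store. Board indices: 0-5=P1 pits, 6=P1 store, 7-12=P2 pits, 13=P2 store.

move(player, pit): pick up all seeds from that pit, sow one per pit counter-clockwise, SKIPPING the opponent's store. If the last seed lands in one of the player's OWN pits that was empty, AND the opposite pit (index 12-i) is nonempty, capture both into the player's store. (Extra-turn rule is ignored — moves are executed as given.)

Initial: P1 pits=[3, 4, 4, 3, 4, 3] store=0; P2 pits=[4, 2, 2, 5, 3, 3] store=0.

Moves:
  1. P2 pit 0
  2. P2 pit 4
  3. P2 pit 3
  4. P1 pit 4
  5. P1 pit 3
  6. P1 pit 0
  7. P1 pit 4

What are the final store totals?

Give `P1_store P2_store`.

Answer: 3 2

Derivation:
Move 1: P2 pit0 -> P1=[3,4,4,3,4,3](0) P2=[0,3,3,6,4,3](0)
Move 2: P2 pit4 -> P1=[4,5,4,3,4,3](0) P2=[0,3,3,6,0,4](1)
Move 3: P2 pit3 -> P1=[5,6,5,3,4,3](0) P2=[0,3,3,0,1,5](2)
Move 4: P1 pit4 -> P1=[5,6,5,3,0,4](1) P2=[1,4,3,0,1,5](2)
Move 5: P1 pit3 -> P1=[5,6,5,0,1,5](2) P2=[1,4,3,0,1,5](2)
Move 6: P1 pit0 -> P1=[0,7,6,1,2,6](2) P2=[1,4,3,0,1,5](2)
Move 7: P1 pit4 -> P1=[0,7,6,1,0,7](3) P2=[1,4,3,0,1,5](2)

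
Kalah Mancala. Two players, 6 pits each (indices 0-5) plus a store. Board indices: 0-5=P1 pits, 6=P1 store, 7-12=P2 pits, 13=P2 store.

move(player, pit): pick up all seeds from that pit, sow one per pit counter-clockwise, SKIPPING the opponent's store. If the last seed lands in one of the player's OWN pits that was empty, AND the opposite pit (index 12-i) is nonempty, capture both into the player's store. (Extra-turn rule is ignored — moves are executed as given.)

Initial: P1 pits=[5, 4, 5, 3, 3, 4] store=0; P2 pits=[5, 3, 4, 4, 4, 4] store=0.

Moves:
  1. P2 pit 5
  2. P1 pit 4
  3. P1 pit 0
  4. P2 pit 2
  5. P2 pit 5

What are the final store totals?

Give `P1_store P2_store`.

Answer: 2 3

Derivation:
Move 1: P2 pit5 -> P1=[6,5,6,3,3,4](0) P2=[5,3,4,4,4,0](1)
Move 2: P1 pit4 -> P1=[6,5,6,3,0,5](1) P2=[6,3,4,4,4,0](1)
Move 3: P1 pit0 -> P1=[0,6,7,4,1,6](2) P2=[6,3,4,4,4,0](1)
Move 4: P2 pit2 -> P1=[0,6,7,4,1,6](2) P2=[6,3,0,5,5,1](2)
Move 5: P2 pit5 -> P1=[0,6,7,4,1,6](2) P2=[6,3,0,5,5,0](3)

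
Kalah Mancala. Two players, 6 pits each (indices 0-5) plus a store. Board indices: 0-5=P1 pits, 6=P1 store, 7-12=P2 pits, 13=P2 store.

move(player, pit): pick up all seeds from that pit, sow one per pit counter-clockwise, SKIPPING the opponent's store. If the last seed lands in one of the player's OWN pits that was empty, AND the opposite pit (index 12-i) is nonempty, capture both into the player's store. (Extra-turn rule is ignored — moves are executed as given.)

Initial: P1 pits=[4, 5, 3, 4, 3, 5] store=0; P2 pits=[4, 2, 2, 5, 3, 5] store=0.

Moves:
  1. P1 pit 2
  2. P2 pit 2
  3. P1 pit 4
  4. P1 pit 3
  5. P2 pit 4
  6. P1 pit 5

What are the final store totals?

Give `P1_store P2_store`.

Answer: 3 1

Derivation:
Move 1: P1 pit2 -> P1=[4,5,0,5,4,6](0) P2=[4,2,2,5,3,5](0)
Move 2: P2 pit2 -> P1=[4,5,0,5,4,6](0) P2=[4,2,0,6,4,5](0)
Move 3: P1 pit4 -> P1=[4,5,0,5,0,7](1) P2=[5,3,0,6,4,5](0)
Move 4: P1 pit3 -> P1=[4,5,0,0,1,8](2) P2=[6,4,0,6,4,5](0)
Move 5: P2 pit4 -> P1=[5,6,0,0,1,8](2) P2=[6,4,0,6,0,6](1)
Move 6: P1 pit5 -> P1=[6,6,0,0,1,0](3) P2=[7,5,1,7,1,7](1)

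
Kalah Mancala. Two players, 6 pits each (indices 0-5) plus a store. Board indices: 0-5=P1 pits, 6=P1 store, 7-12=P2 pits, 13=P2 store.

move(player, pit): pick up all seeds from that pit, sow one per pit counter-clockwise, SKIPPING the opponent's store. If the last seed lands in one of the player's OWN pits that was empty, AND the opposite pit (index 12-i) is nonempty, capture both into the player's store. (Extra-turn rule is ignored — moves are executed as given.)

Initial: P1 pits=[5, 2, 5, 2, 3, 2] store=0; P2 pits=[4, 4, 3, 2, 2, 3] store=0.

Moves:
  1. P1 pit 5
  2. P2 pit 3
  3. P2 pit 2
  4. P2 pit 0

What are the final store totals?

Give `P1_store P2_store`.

Answer: 1 0

Derivation:
Move 1: P1 pit5 -> P1=[5,2,5,2,3,0](1) P2=[5,4,3,2,2,3](0)
Move 2: P2 pit3 -> P1=[5,2,5,2,3,0](1) P2=[5,4,3,0,3,4](0)
Move 3: P2 pit2 -> P1=[5,2,5,2,3,0](1) P2=[5,4,0,1,4,5](0)
Move 4: P2 pit0 -> P1=[5,2,5,2,3,0](1) P2=[0,5,1,2,5,6](0)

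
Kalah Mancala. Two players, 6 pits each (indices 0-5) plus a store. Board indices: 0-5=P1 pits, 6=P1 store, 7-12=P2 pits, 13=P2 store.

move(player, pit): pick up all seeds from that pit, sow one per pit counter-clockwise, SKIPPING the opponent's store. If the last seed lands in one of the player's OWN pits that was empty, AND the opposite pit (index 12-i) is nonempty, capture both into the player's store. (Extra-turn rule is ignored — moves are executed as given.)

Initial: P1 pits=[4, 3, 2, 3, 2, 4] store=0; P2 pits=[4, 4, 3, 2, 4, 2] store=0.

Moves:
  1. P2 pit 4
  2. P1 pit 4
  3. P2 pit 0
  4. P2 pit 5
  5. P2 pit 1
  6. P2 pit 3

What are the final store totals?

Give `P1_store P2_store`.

Move 1: P2 pit4 -> P1=[5,4,2,3,2,4](0) P2=[4,4,3,2,0,3](1)
Move 2: P1 pit4 -> P1=[5,4,2,3,0,5](1) P2=[4,4,3,2,0,3](1)
Move 3: P2 pit0 -> P1=[5,0,2,3,0,5](1) P2=[0,5,4,3,0,3](6)
Move 4: P2 pit5 -> P1=[6,1,2,3,0,5](1) P2=[0,5,4,3,0,0](7)
Move 5: P2 pit1 -> P1=[6,1,2,3,0,5](1) P2=[0,0,5,4,1,1](8)
Move 6: P2 pit3 -> P1=[7,1,2,3,0,5](1) P2=[0,0,5,0,2,2](9)

Answer: 1 9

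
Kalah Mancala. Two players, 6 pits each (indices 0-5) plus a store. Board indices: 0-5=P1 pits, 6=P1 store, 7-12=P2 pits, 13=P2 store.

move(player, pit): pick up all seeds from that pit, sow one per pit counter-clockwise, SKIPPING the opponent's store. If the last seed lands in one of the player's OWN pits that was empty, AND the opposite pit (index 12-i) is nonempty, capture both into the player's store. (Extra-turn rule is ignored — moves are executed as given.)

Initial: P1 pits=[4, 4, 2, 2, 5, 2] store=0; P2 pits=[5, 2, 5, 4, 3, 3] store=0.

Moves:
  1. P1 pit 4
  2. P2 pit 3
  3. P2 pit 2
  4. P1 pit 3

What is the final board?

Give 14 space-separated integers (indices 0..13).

Move 1: P1 pit4 -> P1=[4,4,2,2,0,3](1) P2=[6,3,6,4,3,3](0)
Move 2: P2 pit3 -> P1=[5,4,2,2,0,3](1) P2=[6,3,6,0,4,4](1)
Move 3: P2 pit2 -> P1=[6,5,2,2,0,3](1) P2=[6,3,0,1,5,5](2)
Move 4: P1 pit3 -> P1=[6,5,2,0,1,4](1) P2=[6,3,0,1,5,5](2)

Answer: 6 5 2 0 1 4 1 6 3 0 1 5 5 2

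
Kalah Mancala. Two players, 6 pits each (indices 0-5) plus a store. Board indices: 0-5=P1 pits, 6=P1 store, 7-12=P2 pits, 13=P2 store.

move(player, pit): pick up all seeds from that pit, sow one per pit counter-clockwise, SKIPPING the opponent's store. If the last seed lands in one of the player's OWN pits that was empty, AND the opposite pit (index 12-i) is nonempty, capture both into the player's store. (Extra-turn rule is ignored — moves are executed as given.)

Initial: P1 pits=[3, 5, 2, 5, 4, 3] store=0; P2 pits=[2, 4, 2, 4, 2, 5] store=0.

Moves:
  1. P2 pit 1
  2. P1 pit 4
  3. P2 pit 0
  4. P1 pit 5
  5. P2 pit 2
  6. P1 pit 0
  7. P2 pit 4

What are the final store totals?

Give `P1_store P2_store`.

Answer: 6 2

Derivation:
Move 1: P2 pit1 -> P1=[3,5,2,5,4,3](0) P2=[2,0,3,5,3,6](0)
Move 2: P1 pit4 -> P1=[3,5,2,5,0,4](1) P2=[3,1,3,5,3,6](0)
Move 3: P2 pit0 -> P1=[3,5,2,5,0,4](1) P2=[0,2,4,6,3,6](0)
Move 4: P1 pit5 -> P1=[3,5,2,5,0,0](2) P2=[1,3,5,6,3,6](0)
Move 5: P2 pit2 -> P1=[4,5,2,5,0,0](2) P2=[1,3,0,7,4,7](1)
Move 6: P1 pit0 -> P1=[0,6,3,6,0,0](6) P2=[1,0,0,7,4,7](1)
Move 7: P2 pit4 -> P1=[1,7,3,6,0,0](6) P2=[1,0,0,7,0,8](2)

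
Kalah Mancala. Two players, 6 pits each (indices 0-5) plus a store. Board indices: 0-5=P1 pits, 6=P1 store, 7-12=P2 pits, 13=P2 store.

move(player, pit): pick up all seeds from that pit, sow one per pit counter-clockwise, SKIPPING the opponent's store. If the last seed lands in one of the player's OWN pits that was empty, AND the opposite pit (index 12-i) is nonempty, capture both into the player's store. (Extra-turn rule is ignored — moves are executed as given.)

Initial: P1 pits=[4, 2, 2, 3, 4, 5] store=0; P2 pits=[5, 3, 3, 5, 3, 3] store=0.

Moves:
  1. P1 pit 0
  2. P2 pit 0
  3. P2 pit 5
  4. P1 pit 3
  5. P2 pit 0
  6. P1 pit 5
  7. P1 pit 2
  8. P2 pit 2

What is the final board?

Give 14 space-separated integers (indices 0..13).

Move 1: P1 pit0 -> P1=[0,3,3,4,5,5](0) P2=[5,3,3,5,3,3](0)
Move 2: P2 pit0 -> P1=[0,3,3,4,5,5](0) P2=[0,4,4,6,4,4](0)
Move 3: P2 pit5 -> P1=[1,4,4,4,5,5](0) P2=[0,4,4,6,4,0](1)
Move 4: P1 pit3 -> P1=[1,4,4,0,6,6](1) P2=[1,4,4,6,4,0](1)
Move 5: P2 pit0 -> P1=[1,4,4,0,6,6](1) P2=[0,5,4,6,4,0](1)
Move 6: P1 pit5 -> P1=[1,4,4,0,6,0](2) P2=[1,6,5,7,5,0](1)
Move 7: P1 pit2 -> P1=[1,4,0,1,7,1](3) P2=[1,6,5,7,5,0](1)
Move 8: P2 pit2 -> P1=[2,4,0,1,7,1](3) P2=[1,6,0,8,6,1](2)

Answer: 2 4 0 1 7 1 3 1 6 0 8 6 1 2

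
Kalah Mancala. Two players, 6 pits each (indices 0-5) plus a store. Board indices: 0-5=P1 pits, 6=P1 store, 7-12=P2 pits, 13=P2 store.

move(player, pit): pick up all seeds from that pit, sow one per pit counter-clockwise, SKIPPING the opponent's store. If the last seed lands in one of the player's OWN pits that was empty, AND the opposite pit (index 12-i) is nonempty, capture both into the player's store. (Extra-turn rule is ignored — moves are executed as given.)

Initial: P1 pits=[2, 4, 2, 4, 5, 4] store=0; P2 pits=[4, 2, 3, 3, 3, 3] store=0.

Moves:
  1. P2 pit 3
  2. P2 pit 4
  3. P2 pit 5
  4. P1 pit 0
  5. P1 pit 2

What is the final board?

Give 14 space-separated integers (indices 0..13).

Answer: 0 7 0 7 7 5 1 4 2 3 0 0 0 3

Derivation:
Move 1: P2 pit3 -> P1=[2,4,2,4,5,4](0) P2=[4,2,3,0,4,4](1)
Move 2: P2 pit4 -> P1=[3,5,2,4,5,4](0) P2=[4,2,3,0,0,5](2)
Move 3: P2 pit5 -> P1=[4,6,3,5,5,4](0) P2=[4,2,3,0,0,0](3)
Move 4: P1 pit0 -> P1=[0,7,4,6,6,4](0) P2=[4,2,3,0,0,0](3)
Move 5: P1 pit2 -> P1=[0,7,0,7,7,5](1) P2=[4,2,3,0,0,0](3)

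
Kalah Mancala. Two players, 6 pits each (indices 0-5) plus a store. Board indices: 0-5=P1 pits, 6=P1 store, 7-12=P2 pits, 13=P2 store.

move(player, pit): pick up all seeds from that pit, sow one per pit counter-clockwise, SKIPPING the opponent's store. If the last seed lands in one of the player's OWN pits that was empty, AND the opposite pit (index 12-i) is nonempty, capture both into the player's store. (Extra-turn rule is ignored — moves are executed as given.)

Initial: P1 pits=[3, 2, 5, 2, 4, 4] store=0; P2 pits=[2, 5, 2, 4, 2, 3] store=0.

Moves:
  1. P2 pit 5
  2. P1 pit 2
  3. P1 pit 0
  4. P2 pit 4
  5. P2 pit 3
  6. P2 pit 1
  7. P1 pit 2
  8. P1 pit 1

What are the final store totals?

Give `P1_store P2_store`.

Move 1: P2 pit5 -> P1=[4,3,5,2,4,4](0) P2=[2,5,2,4,2,0](1)
Move 2: P1 pit2 -> P1=[4,3,0,3,5,5](1) P2=[3,5,2,4,2,0](1)
Move 3: P1 pit0 -> P1=[0,4,1,4,6,5](1) P2=[3,5,2,4,2,0](1)
Move 4: P2 pit4 -> P1=[0,4,1,4,6,5](1) P2=[3,5,2,4,0,1](2)
Move 5: P2 pit3 -> P1=[1,4,1,4,6,5](1) P2=[3,5,2,0,1,2](3)
Move 6: P2 pit1 -> P1=[1,4,1,4,6,5](1) P2=[3,0,3,1,2,3](4)
Move 7: P1 pit2 -> P1=[1,4,0,5,6,5](1) P2=[3,0,3,1,2,3](4)
Move 8: P1 pit1 -> P1=[1,0,1,6,7,6](1) P2=[3,0,3,1,2,3](4)

Answer: 1 4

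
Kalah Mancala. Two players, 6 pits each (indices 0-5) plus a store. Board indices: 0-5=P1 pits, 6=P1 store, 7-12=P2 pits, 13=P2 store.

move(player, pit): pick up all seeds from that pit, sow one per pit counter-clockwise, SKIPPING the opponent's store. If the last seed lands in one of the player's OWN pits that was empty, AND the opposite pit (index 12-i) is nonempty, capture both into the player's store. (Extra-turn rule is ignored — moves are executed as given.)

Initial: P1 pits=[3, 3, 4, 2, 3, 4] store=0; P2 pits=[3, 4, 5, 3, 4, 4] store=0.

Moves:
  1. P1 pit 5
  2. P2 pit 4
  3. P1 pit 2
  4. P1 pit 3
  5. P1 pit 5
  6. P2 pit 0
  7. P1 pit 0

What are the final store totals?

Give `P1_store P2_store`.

Move 1: P1 pit5 -> P1=[3,3,4,2,3,0](1) P2=[4,5,6,3,4,4](0)
Move 2: P2 pit4 -> P1=[4,4,4,2,3,0](1) P2=[4,5,6,3,0,5](1)
Move 3: P1 pit2 -> P1=[4,4,0,3,4,1](2) P2=[4,5,6,3,0,5](1)
Move 4: P1 pit3 -> P1=[4,4,0,0,5,2](3) P2=[4,5,6,3,0,5](1)
Move 5: P1 pit5 -> P1=[4,4,0,0,5,0](4) P2=[5,5,6,3,0,5](1)
Move 6: P2 pit0 -> P1=[4,4,0,0,5,0](4) P2=[0,6,7,4,1,6](1)
Move 7: P1 pit0 -> P1=[0,5,1,1,6,0](4) P2=[0,6,7,4,1,6](1)

Answer: 4 1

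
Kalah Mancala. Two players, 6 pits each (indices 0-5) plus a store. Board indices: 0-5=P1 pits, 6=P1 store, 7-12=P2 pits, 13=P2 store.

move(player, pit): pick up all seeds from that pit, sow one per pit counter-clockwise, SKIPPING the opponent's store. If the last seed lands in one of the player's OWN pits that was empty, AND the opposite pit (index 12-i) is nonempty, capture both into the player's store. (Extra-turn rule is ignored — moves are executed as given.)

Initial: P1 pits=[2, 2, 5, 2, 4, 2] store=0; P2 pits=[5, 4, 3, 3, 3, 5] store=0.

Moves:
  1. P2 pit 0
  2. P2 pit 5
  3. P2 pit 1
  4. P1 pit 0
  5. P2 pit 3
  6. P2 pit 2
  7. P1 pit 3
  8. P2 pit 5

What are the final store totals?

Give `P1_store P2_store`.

Answer: 1 5

Derivation:
Move 1: P2 pit0 -> P1=[2,2,5,2,4,2](0) P2=[0,5,4,4,4,6](0)
Move 2: P2 pit5 -> P1=[3,3,6,3,5,2](0) P2=[0,5,4,4,4,0](1)
Move 3: P2 pit1 -> P1=[3,3,6,3,5,2](0) P2=[0,0,5,5,5,1](2)
Move 4: P1 pit0 -> P1=[0,4,7,4,5,2](0) P2=[0,0,5,5,5,1](2)
Move 5: P2 pit3 -> P1=[1,5,7,4,5,2](0) P2=[0,0,5,0,6,2](3)
Move 6: P2 pit2 -> P1=[2,5,7,4,5,2](0) P2=[0,0,0,1,7,3](4)
Move 7: P1 pit3 -> P1=[2,5,7,0,6,3](1) P2=[1,0,0,1,7,3](4)
Move 8: P2 pit5 -> P1=[3,6,7,0,6,3](1) P2=[1,0,0,1,7,0](5)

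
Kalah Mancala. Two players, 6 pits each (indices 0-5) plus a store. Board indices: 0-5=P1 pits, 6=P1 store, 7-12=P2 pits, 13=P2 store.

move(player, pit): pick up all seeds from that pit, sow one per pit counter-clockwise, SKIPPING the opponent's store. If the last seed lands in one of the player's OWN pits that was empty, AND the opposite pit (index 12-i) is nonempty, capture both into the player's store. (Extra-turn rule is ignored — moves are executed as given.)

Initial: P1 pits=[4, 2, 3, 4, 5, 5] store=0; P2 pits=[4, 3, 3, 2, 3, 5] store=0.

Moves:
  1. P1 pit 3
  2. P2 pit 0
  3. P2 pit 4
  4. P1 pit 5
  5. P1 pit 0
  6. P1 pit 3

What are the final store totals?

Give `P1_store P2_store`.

Answer: 4 1

Derivation:
Move 1: P1 pit3 -> P1=[4,2,3,0,6,6](1) P2=[5,3,3,2,3,5](0)
Move 2: P2 pit0 -> P1=[4,2,3,0,6,6](1) P2=[0,4,4,3,4,6](0)
Move 3: P2 pit4 -> P1=[5,3,3,0,6,6](1) P2=[0,4,4,3,0,7](1)
Move 4: P1 pit5 -> P1=[5,3,3,0,6,0](2) P2=[1,5,5,4,1,7](1)
Move 5: P1 pit0 -> P1=[0,4,4,1,7,0](4) P2=[0,5,5,4,1,7](1)
Move 6: P1 pit3 -> P1=[0,4,4,0,8,0](4) P2=[0,5,5,4,1,7](1)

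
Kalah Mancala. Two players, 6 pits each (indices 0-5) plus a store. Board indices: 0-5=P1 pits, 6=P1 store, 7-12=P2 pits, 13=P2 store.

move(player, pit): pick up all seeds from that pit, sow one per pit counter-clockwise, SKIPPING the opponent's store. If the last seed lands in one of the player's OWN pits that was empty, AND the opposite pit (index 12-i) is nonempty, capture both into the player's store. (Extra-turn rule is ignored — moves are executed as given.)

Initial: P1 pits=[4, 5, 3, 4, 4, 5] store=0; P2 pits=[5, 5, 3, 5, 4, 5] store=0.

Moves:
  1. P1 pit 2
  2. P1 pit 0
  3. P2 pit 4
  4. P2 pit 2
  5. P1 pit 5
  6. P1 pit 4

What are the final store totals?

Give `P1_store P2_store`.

Answer: 2 1

Derivation:
Move 1: P1 pit2 -> P1=[4,5,0,5,5,6](0) P2=[5,5,3,5,4,5](0)
Move 2: P1 pit0 -> P1=[0,6,1,6,6,6](0) P2=[5,5,3,5,4,5](0)
Move 3: P2 pit4 -> P1=[1,7,1,6,6,6](0) P2=[5,5,3,5,0,6](1)
Move 4: P2 pit2 -> P1=[1,7,1,6,6,6](0) P2=[5,5,0,6,1,7](1)
Move 5: P1 pit5 -> P1=[1,7,1,6,6,0](1) P2=[6,6,1,7,2,7](1)
Move 6: P1 pit4 -> P1=[1,7,1,6,0,1](2) P2=[7,7,2,8,2,7](1)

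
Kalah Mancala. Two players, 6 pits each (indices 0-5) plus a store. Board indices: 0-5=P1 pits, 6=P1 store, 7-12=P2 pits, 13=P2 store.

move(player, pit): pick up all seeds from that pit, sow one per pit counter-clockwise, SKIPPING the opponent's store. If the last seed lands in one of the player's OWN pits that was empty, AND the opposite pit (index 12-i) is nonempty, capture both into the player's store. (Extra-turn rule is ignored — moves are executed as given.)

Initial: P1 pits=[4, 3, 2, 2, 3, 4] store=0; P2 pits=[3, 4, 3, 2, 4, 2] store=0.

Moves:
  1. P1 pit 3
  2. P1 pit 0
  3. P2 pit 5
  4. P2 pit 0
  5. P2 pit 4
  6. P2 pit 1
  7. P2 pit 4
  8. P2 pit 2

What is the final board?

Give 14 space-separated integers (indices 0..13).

Answer: 3 5 3 1 5 5 0 0 0 0 5 1 4 4

Derivation:
Move 1: P1 pit3 -> P1=[4,3,2,0,4,5](0) P2=[3,4,3,2,4,2](0)
Move 2: P1 pit0 -> P1=[0,4,3,1,5,5](0) P2=[3,4,3,2,4,2](0)
Move 3: P2 pit5 -> P1=[1,4,3,1,5,5](0) P2=[3,4,3,2,4,0](1)
Move 4: P2 pit0 -> P1=[1,4,3,1,5,5](0) P2=[0,5,4,3,4,0](1)
Move 5: P2 pit4 -> P1=[2,5,3,1,5,5](0) P2=[0,5,4,3,0,1](2)
Move 6: P2 pit1 -> P1=[2,5,3,1,5,5](0) P2=[0,0,5,4,1,2](3)
Move 7: P2 pit4 -> P1=[2,5,3,1,5,5](0) P2=[0,0,5,4,0,3](3)
Move 8: P2 pit2 -> P1=[3,5,3,1,5,5](0) P2=[0,0,0,5,1,4](4)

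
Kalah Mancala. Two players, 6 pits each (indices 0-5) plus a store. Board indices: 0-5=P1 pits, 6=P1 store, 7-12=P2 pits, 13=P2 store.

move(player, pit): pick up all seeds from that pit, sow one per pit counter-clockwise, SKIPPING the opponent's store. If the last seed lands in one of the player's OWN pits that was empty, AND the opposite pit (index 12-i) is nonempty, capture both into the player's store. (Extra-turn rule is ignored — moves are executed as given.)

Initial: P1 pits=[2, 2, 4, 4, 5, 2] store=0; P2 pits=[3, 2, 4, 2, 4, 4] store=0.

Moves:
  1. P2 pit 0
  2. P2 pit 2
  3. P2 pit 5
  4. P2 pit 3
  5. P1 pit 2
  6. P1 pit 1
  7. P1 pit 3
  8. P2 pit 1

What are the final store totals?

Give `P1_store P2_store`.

Answer: 2 3

Derivation:
Move 1: P2 pit0 -> P1=[2,2,4,4,5,2](0) P2=[0,3,5,3,4,4](0)
Move 2: P2 pit2 -> P1=[3,2,4,4,5,2](0) P2=[0,3,0,4,5,5](1)
Move 3: P2 pit5 -> P1=[4,3,5,5,5,2](0) P2=[0,3,0,4,5,0](2)
Move 4: P2 pit3 -> P1=[5,3,5,5,5,2](0) P2=[0,3,0,0,6,1](3)
Move 5: P1 pit2 -> P1=[5,3,0,6,6,3](1) P2=[1,3,0,0,6,1](3)
Move 6: P1 pit1 -> P1=[5,0,1,7,7,3](1) P2=[1,3,0,0,6,1](3)
Move 7: P1 pit3 -> P1=[5,0,1,0,8,4](2) P2=[2,4,1,1,6,1](3)
Move 8: P2 pit1 -> P1=[5,0,1,0,8,4](2) P2=[2,0,2,2,7,2](3)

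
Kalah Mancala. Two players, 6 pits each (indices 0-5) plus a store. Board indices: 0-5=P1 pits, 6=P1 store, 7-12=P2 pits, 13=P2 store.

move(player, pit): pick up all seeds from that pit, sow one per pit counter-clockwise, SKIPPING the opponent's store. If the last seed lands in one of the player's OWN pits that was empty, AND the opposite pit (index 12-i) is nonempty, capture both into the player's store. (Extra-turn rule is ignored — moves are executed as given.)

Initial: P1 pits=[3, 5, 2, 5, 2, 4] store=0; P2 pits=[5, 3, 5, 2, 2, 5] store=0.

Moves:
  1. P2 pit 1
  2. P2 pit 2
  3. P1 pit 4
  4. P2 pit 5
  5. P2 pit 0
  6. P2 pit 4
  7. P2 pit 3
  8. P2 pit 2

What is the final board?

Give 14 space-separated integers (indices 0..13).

Move 1: P2 pit1 -> P1=[3,5,2,5,2,4](0) P2=[5,0,6,3,3,5](0)
Move 2: P2 pit2 -> P1=[4,6,2,5,2,4](0) P2=[5,0,0,4,4,6](1)
Move 3: P1 pit4 -> P1=[4,6,2,5,0,5](1) P2=[5,0,0,4,4,6](1)
Move 4: P2 pit5 -> P1=[5,7,3,6,1,5](1) P2=[5,0,0,4,4,0](2)
Move 5: P2 pit0 -> P1=[0,7,3,6,1,5](1) P2=[0,1,1,5,5,0](8)
Move 6: P2 pit4 -> P1=[1,8,4,6,1,5](1) P2=[0,1,1,5,0,1](9)
Move 7: P2 pit3 -> P1=[2,9,4,6,1,5](1) P2=[0,1,1,0,1,2](10)
Move 8: P2 pit2 -> P1=[2,9,0,6,1,5](1) P2=[0,1,0,0,1,2](15)

Answer: 2 9 0 6 1 5 1 0 1 0 0 1 2 15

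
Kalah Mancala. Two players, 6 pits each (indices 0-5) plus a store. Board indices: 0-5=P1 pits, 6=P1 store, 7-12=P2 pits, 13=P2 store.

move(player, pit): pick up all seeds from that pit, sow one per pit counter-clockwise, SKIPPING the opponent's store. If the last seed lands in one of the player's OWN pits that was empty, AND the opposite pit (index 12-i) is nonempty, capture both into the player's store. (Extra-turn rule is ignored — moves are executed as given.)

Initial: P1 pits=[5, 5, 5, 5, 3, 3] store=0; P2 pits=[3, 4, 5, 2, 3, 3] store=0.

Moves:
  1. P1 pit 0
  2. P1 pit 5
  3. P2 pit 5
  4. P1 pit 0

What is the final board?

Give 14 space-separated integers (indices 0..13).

Move 1: P1 pit0 -> P1=[0,6,6,6,4,4](0) P2=[3,4,5,2,3,3](0)
Move 2: P1 pit5 -> P1=[0,6,6,6,4,0](1) P2=[4,5,6,2,3,3](0)
Move 3: P2 pit5 -> P1=[1,7,6,6,4,0](1) P2=[4,5,6,2,3,0](1)
Move 4: P1 pit0 -> P1=[0,8,6,6,4,0](1) P2=[4,5,6,2,3,0](1)

Answer: 0 8 6 6 4 0 1 4 5 6 2 3 0 1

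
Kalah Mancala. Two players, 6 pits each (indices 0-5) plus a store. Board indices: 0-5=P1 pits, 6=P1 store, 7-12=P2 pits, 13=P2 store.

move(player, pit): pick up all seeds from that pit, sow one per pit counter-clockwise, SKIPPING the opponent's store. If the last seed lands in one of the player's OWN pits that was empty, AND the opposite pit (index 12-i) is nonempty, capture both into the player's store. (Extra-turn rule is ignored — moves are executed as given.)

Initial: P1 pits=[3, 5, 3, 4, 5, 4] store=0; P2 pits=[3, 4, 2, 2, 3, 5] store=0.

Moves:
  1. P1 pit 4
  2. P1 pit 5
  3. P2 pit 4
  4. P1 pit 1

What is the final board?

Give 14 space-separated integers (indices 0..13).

Move 1: P1 pit4 -> P1=[3,5,3,4,0,5](1) P2=[4,5,3,2,3,5](0)
Move 2: P1 pit5 -> P1=[3,5,3,4,0,0](2) P2=[5,6,4,3,3,5](0)
Move 3: P2 pit4 -> P1=[4,5,3,4,0,0](2) P2=[5,6,4,3,0,6](1)
Move 4: P1 pit1 -> P1=[4,0,4,5,1,1](3) P2=[5,6,4,3,0,6](1)

Answer: 4 0 4 5 1 1 3 5 6 4 3 0 6 1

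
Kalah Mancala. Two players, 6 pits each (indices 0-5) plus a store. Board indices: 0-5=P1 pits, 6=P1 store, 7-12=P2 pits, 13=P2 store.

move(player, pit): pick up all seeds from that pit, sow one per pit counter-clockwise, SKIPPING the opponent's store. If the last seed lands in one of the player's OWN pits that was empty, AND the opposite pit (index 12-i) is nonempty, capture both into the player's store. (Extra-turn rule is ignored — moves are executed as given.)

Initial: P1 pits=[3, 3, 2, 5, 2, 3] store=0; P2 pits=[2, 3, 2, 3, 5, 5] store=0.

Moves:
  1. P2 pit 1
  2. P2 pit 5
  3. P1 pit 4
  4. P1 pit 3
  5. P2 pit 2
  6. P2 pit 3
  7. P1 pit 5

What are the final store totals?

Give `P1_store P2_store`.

Answer: 3 3

Derivation:
Move 1: P2 pit1 -> P1=[3,3,2,5,2,3](0) P2=[2,0,3,4,6,5](0)
Move 2: P2 pit5 -> P1=[4,4,3,6,2,3](0) P2=[2,0,3,4,6,0](1)
Move 3: P1 pit4 -> P1=[4,4,3,6,0,4](1) P2=[2,0,3,4,6,0](1)
Move 4: P1 pit3 -> P1=[4,4,3,0,1,5](2) P2=[3,1,4,4,6,0](1)
Move 5: P2 pit2 -> P1=[4,4,3,0,1,5](2) P2=[3,1,0,5,7,1](2)
Move 6: P2 pit3 -> P1=[5,5,3,0,1,5](2) P2=[3,1,0,0,8,2](3)
Move 7: P1 pit5 -> P1=[5,5,3,0,1,0](3) P2=[4,2,1,1,8,2](3)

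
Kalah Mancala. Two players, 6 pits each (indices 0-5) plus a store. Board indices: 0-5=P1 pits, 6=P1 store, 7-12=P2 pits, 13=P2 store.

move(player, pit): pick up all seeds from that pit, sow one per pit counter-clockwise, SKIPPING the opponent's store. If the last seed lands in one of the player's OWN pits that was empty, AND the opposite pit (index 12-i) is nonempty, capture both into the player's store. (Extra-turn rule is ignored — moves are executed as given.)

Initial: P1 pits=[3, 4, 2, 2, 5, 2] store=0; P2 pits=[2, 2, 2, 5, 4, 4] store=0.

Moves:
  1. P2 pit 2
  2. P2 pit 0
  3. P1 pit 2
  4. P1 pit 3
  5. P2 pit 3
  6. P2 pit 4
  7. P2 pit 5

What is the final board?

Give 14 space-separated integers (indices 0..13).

Answer: 6 7 3 2 8 2 0 0 3 0 0 0 0 6

Derivation:
Move 1: P2 pit2 -> P1=[3,4,2,2,5,2](0) P2=[2,2,0,6,5,4](0)
Move 2: P2 pit0 -> P1=[3,4,2,0,5,2](0) P2=[0,3,0,6,5,4](3)
Move 3: P1 pit2 -> P1=[3,4,0,1,6,2](0) P2=[0,3,0,6,5,4](3)
Move 4: P1 pit3 -> P1=[3,4,0,0,7,2](0) P2=[0,3,0,6,5,4](3)
Move 5: P2 pit3 -> P1=[4,5,1,0,7,2](0) P2=[0,3,0,0,6,5](4)
Move 6: P2 pit4 -> P1=[5,6,2,1,7,2](0) P2=[0,3,0,0,0,6](5)
Move 7: P2 pit5 -> P1=[6,7,3,2,8,2](0) P2=[0,3,0,0,0,0](6)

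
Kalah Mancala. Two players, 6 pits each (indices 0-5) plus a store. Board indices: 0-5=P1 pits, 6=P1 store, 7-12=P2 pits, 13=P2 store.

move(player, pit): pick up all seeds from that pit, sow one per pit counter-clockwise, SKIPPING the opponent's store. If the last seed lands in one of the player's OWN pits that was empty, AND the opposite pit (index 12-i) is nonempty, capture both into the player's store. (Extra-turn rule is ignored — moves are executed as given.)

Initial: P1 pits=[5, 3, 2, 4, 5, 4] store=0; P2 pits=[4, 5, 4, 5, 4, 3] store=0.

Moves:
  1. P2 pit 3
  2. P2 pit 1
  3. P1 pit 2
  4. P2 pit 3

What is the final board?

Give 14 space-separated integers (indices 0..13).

Answer: 6 4 0 5 6 4 0 4 0 5 0 7 5 2

Derivation:
Move 1: P2 pit3 -> P1=[6,4,2,4,5,4](0) P2=[4,5,4,0,5,4](1)
Move 2: P2 pit1 -> P1=[6,4,2,4,5,4](0) P2=[4,0,5,1,6,5](2)
Move 3: P1 pit2 -> P1=[6,4,0,5,6,4](0) P2=[4,0,5,1,6,5](2)
Move 4: P2 pit3 -> P1=[6,4,0,5,6,4](0) P2=[4,0,5,0,7,5](2)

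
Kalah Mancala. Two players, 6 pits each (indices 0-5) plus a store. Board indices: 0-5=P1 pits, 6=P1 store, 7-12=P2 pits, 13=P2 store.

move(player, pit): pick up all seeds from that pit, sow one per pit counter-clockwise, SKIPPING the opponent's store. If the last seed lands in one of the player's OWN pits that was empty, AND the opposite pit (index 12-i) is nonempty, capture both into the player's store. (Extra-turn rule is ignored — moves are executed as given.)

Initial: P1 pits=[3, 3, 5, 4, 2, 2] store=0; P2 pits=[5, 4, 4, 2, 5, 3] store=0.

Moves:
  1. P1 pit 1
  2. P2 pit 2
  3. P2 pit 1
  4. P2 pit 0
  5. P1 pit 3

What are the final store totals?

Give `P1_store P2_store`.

Move 1: P1 pit1 -> P1=[3,0,6,5,3,2](0) P2=[5,4,4,2,5,3](0)
Move 2: P2 pit2 -> P1=[3,0,6,5,3,2](0) P2=[5,4,0,3,6,4](1)
Move 3: P2 pit1 -> P1=[3,0,6,5,3,2](0) P2=[5,0,1,4,7,5](1)
Move 4: P2 pit0 -> P1=[3,0,6,5,3,2](0) P2=[0,1,2,5,8,6](1)
Move 5: P1 pit3 -> P1=[3,0,6,0,4,3](1) P2=[1,2,2,5,8,6](1)

Answer: 1 1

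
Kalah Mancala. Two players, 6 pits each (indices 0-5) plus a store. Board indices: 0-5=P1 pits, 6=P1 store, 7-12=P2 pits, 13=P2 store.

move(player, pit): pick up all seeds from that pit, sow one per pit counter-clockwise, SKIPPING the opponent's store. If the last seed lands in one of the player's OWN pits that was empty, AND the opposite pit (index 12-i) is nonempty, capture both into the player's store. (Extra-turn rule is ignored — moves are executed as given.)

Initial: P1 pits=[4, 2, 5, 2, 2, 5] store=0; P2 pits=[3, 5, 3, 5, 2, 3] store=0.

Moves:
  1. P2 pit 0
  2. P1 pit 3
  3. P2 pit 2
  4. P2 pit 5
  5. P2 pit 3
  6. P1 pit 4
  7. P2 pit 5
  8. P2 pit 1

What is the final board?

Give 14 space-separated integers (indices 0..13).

Move 1: P2 pit0 -> P1=[4,2,5,2,2,5](0) P2=[0,6,4,6,2,3](0)
Move 2: P1 pit3 -> P1=[4,2,5,0,3,6](0) P2=[0,6,4,6,2,3](0)
Move 3: P2 pit2 -> P1=[4,2,5,0,3,6](0) P2=[0,6,0,7,3,4](1)
Move 4: P2 pit5 -> P1=[5,3,6,0,3,6](0) P2=[0,6,0,7,3,0](2)
Move 5: P2 pit3 -> P1=[6,4,7,1,3,6](0) P2=[0,6,0,0,4,1](3)
Move 6: P1 pit4 -> P1=[6,4,7,1,0,7](1) P2=[1,6,0,0,4,1](3)
Move 7: P2 pit5 -> P1=[6,4,7,1,0,7](1) P2=[1,6,0,0,4,0](4)
Move 8: P2 pit1 -> P1=[7,4,7,1,0,7](1) P2=[1,0,1,1,5,1](5)

Answer: 7 4 7 1 0 7 1 1 0 1 1 5 1 5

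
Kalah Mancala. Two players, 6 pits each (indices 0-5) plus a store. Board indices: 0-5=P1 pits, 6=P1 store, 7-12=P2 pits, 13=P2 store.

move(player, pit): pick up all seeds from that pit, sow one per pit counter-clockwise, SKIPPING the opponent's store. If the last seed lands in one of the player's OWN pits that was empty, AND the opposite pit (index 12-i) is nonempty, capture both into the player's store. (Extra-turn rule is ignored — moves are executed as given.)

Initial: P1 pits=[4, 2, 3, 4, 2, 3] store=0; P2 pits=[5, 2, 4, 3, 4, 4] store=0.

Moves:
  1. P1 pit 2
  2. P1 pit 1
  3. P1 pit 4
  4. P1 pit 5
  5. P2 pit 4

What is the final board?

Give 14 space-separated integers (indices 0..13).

Answer: 5 1 1 6 0 0 2 7 3 5 4 0 5 1

Derivation:
Move 1: P1 pit2 -> P1=[4,2,0,5,3,4](0) P2=[5,2,4,3,4,4](0)
Move 2: P1 pit1 -> P1=[4,0,1,6,3,4](0) P2=[5,2,4,3,4,4](0)
Move 3: P1 pit4 -> P1=[4,0,1,6,0,5](1) P2=[6,2,4,3,4,4](0)
Move 4: P1 pit5 -> P1=[4,0,1,6,0,0](2) P2=[7,3,5,4,4,4](0)
Move 5: P2 pit4 -> P1=[5,1,1,6,0,0](2) P2=[7,3,5,4,0,5](1)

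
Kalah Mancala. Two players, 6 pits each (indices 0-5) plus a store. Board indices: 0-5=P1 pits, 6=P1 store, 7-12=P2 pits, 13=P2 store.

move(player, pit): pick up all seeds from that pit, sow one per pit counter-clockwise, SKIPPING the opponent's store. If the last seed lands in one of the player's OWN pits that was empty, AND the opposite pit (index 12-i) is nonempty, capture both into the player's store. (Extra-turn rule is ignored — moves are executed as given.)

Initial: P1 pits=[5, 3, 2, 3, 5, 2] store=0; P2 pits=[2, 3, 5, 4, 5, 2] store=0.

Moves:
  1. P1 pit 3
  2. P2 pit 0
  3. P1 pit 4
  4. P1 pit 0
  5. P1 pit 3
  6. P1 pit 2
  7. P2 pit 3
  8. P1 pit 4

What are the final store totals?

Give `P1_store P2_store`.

Answer: 3 1

Derivation:
Move 1: P1 pit3 -> P1=[5,3,2,0,6,3](1) P2=[2,3,5,4,5,2](0)
Move 2: P2 pit0 -> P1=[5,3,2,0,6,3](1) P2=[0,4,6,4,5,2](0)
Move 3: P1 pit4 -> P1=[5,3,2,0,0,4](2) P2=[1,5,7,5,5,2](0)
Move 4: P1 pit0 -> P1=[0,4,3,1,1,5](2) P2=[1,5,7,5,5,2](0)
Move 5: P1 pit3 -> P1=[0,4,3,0,2,5](2) P2=[1,5,7,5,5,2](0)
Move 6: P1 pit2 -> P1=[0,4,0,1,3,6](2) P2=[1,5,7,5,5,2](0)
Move 7: P2 pit3 -> P1=[1,5,0,1,3,6](2) P2=[1,5,7,0,6,3](1)
Move 8: P1 pit4 -> P1=[1,5,0,1,0,7](3) P2=[2,5,7,0,6,3](1)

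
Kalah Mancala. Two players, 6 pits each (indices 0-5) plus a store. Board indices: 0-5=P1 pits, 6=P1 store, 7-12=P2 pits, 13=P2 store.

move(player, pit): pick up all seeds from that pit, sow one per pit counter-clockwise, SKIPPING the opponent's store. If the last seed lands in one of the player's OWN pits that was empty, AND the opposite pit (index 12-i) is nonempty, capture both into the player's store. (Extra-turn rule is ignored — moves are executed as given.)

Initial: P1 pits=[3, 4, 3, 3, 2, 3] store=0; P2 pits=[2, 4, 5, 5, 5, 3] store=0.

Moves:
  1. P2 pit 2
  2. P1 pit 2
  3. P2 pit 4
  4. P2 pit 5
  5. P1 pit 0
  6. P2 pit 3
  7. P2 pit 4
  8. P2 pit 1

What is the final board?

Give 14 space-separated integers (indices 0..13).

Answer: 1 8 4 7 4 5 1 2 0 1 1 1 3 4

Derivation:
Move 1: P2 pit2 -> P1=[4,4,3,3,2,3](0) P2=[2,4,0,6,6,4](1)
Move 2: P1 pit2 -> P1=[4,4,0,4,3,4](0) P2=[2,4,0,6,6,4](1)
Move 3: P2 pit4 -> P1=[5,5,1,5,3,4](0) P2=[2,4,0,6,0,5](2)
Move 4: P2 pit5 -> P1=[6,6,2,6,3,4](0) P2=[2,4,0,6,0,0](3)
Move 5: P1 pit0 -> P1=[0,7,3,7,4,5](1) P2=[2,4,0,6,0,0](3)
Move 6: P2 pit3 -> P1=[1,8,4,7,4,5](1) P2=[2,4,0,0,1,1](4)
Move 7: P2 pit4 -> P1=[1,8,4,7,4,5](1) P2=[2,4,0,0,0,2](4)
Move 8: P2 pit1 -> P1=[1,8,4,7,4,5](1) P2=[2,0,1,1,1,3](4)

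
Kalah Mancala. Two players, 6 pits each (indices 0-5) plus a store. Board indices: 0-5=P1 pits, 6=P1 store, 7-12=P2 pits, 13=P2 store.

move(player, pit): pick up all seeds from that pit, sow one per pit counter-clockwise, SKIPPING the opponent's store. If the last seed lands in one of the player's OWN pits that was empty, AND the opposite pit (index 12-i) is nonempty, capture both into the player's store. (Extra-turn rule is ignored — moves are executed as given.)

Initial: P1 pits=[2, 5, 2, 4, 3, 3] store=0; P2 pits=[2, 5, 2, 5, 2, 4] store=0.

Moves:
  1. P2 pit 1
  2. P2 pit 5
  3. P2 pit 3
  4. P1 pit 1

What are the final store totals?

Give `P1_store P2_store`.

Move 1: P2 pit1 -> P1=[2,5,2,4,3,3](0) P2=[2,0,3,6,3,5](1)
Move 2: P2 pit5 -> P1=[3,6,3,5,3,3](0) P2=[2,0,3,6,3,0](2)
Move 3: P2 pit3 -> P1=[4,7,4,5,3,3](0) P2=[2,0,3,0,4,1](3)
Move 4: P1 pit1 -> P1=[4,0,5,6,4,4](1) P2=[3,1,3,0,4,1](3)

Answer: 1 3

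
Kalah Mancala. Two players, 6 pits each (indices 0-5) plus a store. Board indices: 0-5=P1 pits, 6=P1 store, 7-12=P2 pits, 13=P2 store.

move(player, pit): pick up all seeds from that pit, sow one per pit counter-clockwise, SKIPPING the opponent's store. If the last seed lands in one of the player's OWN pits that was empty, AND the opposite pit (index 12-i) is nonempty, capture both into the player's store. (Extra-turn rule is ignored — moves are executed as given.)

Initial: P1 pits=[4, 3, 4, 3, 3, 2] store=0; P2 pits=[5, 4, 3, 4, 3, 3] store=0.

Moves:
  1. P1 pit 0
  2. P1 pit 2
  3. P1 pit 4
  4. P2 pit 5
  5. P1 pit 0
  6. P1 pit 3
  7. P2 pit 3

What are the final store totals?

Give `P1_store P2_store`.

Answer: 3 2

Derivation:
Move 1: P1 pit0 -> P1=[0,4,5,4,4,2](0) P2=[5,4,3,4,3,3](0)
Move 2: P1 pit2 -> P1=[0,4,0,5,5,3](1) P2=[6,4,3,4,3,3](0)
Move 3: P1 pit4 -> P1=[0,4,0,5,0,4](2) P2=[7,5,4,4,3,3](0)
Move 4: P2 pit5 -> P1=[1,5,0,5,0,4](2) P2=[7,5,4,4,3,0](1)
Move 5: P1 pit0 -> P1=[0,6,0,5,0,4](2) P2=[7,5,4,4,3,0](1)
Move 6: P1 pit3 -> P1=[0,6,0,0,1,5](3) P2=[8,6,4,4,3,0](1)
Move 7: P2 pit3 -> P1=[1,6,0,0,1,5](3) P2=[8,6,4,0,4,1](2)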